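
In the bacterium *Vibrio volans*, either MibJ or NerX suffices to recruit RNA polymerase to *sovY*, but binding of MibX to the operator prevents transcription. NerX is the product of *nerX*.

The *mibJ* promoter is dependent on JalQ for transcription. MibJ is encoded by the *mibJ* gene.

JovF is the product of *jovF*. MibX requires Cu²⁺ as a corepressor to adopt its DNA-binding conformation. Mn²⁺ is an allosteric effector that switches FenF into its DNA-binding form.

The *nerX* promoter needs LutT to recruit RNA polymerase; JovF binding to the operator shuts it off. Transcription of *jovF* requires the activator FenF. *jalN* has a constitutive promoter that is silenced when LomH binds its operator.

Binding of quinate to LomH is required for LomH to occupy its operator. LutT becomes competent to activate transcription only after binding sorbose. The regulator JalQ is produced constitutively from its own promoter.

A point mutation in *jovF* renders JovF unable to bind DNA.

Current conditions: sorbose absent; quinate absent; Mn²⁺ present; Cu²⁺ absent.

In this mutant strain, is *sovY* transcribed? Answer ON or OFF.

ON

JalQ is produced constitutively and is active.
No repressor is bound and JalQ is active, so *mibJ* is transcribed.
So MibJ is produced and active.
Cu²⁺ is absent, so MibX is inactive.
JovF is non-functional in this strain, so it has no effect.
Sorbose is absent, so LutT is inactive.
Required activator LutT is absent, so *nerX* is not transcribed.
So NerX is not produced.
Activator MibJ is present, so *sovY* is transcribed.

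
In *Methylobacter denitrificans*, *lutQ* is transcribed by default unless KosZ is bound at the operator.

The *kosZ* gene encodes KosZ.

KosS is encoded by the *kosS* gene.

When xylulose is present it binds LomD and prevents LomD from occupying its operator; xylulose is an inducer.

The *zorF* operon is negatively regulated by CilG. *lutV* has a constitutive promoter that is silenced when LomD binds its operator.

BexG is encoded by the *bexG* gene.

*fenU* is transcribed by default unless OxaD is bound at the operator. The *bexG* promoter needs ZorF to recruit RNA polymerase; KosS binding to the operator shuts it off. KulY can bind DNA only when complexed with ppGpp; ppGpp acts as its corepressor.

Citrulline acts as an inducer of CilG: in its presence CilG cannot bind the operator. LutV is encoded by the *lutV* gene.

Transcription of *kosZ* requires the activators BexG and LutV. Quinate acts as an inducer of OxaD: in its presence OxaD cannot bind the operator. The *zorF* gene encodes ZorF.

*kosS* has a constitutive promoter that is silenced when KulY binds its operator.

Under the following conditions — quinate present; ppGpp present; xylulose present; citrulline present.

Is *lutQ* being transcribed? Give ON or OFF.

ppGpp is present, so KulY is active.
With repressor KulY bound, *kosS* is not transcribed.
So KosS is not produced.
Citrulline is present, so CilG is inactive.
With no repressor bound, *zorF* is transcribed.
So ZorF is produced and active.
No repressor is bound and ZorF is active, so *bexG* is transcribed.
So BexG is produced and active.
Xylulose is present, so LomD is inactive.
With no repressor bound, *lutV* is transcribed.
So LutV is produced and active.
No repressor is bound and BexG and LutV are active, so *kosZ* is transcribed.
So KosZ is produced and active.
With repressor KosZ bound, *lutQ* is not transcribed.

OFF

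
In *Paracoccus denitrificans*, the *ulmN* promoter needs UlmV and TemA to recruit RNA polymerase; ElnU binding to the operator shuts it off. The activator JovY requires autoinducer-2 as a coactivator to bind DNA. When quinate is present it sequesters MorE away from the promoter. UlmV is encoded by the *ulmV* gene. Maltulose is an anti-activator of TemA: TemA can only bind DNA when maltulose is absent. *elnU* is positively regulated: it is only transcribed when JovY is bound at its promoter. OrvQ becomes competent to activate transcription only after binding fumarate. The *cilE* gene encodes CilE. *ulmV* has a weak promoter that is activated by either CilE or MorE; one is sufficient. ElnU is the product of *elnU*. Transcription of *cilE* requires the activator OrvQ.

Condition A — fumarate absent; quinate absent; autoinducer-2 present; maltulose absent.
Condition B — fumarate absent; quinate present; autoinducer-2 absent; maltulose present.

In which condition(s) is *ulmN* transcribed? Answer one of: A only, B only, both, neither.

Condition A:
Fumarate is absent, so OrvQ is inactive.
Required activator OrvQ is absent, so *cilE* is not transcribed.
So CilE is not produced.
Quinate is absent, so MorE is active.
Activator MorE is present, so *ulmV* is transcribed.
So UlmV is produced and active.
Autoinducer-2 is present, so JovY is active.
No repressor is bound and JovY is active, so *elnU* is transcribed.
So ElnU is produced and active.
Maltulose is absent, so TemA is active.
With repressor ElnU bound, *ulmN* is not transcribed.
→ *ulmN* is OFF in A.
Condition B:
Fumarate is absent, so OrvQ is inactive.
Required activator OrvQ is absent, so *cilE* is not transcribed.
So CilE is not produced.
Quinate is present, so MorE is inactive.
No activator is available at the *ulmV* promoter, so *ulmV* is not transcribed.
So UlmV is not produced.
Autoinducer-2 is absent, so JovY is inactive.
Required activator JovY is absent, so *elnU* is not transcribed.
So ElnU is not produced.
Maltulose is present, so TemA is inactive.
Required activator UlmV is absent, so *ulmN* is not transcribed.
→ *ulmN* is OFF in B.

neither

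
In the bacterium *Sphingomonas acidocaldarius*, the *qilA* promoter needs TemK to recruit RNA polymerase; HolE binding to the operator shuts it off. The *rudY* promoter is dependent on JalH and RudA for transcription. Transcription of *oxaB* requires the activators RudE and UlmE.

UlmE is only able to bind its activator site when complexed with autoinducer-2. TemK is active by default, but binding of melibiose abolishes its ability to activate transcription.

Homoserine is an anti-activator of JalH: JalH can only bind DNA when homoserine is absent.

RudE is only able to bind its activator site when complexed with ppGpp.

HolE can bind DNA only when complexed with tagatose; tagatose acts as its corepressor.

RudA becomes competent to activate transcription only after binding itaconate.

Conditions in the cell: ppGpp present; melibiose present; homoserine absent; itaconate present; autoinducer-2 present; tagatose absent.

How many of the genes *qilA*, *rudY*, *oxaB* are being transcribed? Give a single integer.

2

Tagatose is absent, so HolE is inactive.
Melibiose is present, so TemK is inactive.
Required activator TemK is absent, so *qilA* is not transcribed.
→ *qilA* is OFF.
Homoserine is absent, so JalH is active.
Itaconate is present, so RudA is active.
No repressor is bound and JalH and RudA are active, so *rudY* is transcribed.
→ *rudY* is ON.
ppGpp is present, so RudE is active.
Autoinducer-2 is present, so UlmE is active.
No repressor is bound and RudE and UlmE are active, so *oxaB* is transcribed.
→ *oxaB* is ON.
2 of the 3 genes are transcribed.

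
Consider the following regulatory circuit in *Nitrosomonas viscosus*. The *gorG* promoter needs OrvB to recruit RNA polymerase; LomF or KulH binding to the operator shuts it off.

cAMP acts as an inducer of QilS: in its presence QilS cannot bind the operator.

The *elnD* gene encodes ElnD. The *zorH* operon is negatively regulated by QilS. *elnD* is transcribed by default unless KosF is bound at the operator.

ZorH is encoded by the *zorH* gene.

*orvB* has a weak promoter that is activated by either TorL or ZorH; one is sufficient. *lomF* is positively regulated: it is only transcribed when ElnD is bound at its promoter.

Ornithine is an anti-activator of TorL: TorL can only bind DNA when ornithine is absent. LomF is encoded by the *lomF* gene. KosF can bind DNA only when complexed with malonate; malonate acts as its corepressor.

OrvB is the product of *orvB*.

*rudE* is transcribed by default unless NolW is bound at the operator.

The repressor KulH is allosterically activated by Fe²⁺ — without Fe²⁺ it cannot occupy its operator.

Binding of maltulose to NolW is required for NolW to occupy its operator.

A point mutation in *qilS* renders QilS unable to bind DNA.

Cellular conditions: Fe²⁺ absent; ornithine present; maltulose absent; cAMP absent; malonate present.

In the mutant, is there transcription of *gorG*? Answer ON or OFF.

Malonate is present, so KosF is active.
With repressor KosF bound, *elnD* is not transcribed.
So ElnD is not produced.
Required activator ElnD is absent, so *lomF* is not transcribed.
So LomF is not produced.
Ornithine is present, so TorL is inactive.
QilS is non-functional in this strain, so it has no effect.
With no repressor bound, *zorH* is transcribed.
So ZorH is produced and active.
Activator ZorH is present, so *orvB* is transcribed.
So OrvB is produced and active.
Fe²⁺ is absent, so KulH is inactive.
No repressor is bound and OrvB is active, so *gorG* is transcribed.

ON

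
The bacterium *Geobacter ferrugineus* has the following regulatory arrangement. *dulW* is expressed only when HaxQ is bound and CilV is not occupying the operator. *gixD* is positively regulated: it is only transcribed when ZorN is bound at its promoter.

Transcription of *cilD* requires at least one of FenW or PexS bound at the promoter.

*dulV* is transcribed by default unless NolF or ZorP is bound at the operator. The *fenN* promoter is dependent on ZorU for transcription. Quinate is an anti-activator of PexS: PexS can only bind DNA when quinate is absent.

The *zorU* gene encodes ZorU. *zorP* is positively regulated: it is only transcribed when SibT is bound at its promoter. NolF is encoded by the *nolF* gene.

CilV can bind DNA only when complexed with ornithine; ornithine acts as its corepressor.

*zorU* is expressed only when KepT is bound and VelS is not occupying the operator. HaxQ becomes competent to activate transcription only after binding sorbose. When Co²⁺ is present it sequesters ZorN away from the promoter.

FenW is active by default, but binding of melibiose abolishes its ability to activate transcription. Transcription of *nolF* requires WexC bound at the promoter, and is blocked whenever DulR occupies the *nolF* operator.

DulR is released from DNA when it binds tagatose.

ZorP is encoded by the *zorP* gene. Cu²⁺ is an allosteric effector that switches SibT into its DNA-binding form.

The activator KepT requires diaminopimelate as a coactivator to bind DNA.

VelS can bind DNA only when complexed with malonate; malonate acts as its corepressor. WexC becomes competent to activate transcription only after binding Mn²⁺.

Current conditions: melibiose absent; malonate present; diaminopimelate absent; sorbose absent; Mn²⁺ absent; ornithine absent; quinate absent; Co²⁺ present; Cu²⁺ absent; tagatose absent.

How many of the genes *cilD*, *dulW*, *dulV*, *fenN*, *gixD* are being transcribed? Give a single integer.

2

Melibiose is absent, so FenW is active.
Quinate is absent, so PexS is active.
Activator FenW is present, so *cilD* is transcribed.
→ *cilD* is ON.
Sorbose is absent, so HaxQ is inactive.
Ornithine is absent, so CilV is inactive.
Required activator HaxQ is absent, so *dulW* is not transcribed.
→ *dulW* is OFF.
Tagatose is absent, so DulR is active.
Mn²⁺ is absent, so WexC is inactive.
With repressor DulR bound, *nolF* is not transcribed.
So NolF is not produced.
Cu²⁺ is absent, so SibT is inactive.
Required activator SibT is absent, so *zorP* is not transcribed.
So ZorP is not produced.
With no repressor bound, *dulV* is transcribed.
→ *dulV* is ON.
Malonate is present, so VelS is active.
Diaminopimelate is absent, so KepT is inactive.
With repressor VelS bound, *zorU* is not transcribed.
So ZorU is not produced.
Required activator ZorU is absent, so *fenN* is not transcribed.
→ *fenN* is OFF.
Co²⁺ is present, so ZorN is inactive.
Required activator ZorN is absent, so *gixD* is not transcribed.
→ *gixD* is OFF.
2 of the 5 genes are transcribed.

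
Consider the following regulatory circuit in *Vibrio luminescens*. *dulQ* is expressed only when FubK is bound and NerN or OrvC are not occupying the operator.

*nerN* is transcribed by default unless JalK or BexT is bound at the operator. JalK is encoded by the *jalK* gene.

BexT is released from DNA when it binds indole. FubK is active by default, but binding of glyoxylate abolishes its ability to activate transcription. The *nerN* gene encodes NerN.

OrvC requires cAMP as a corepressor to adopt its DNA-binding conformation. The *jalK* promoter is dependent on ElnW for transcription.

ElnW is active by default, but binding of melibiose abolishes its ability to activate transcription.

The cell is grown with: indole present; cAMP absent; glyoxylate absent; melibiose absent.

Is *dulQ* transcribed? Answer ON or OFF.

Melibiose is absent, so ElnW is active.
No repressor is bound and ElnW is active, so *jalK* is transcribed.
So JalK is produced and active.
Indole is present, so BexT is inactive.
With repressor JalK bound, *nerN* is not transcribed.
So NerN is not produced.
Glyoxylate is absent, so FubK is active.
cAMP is absent, so OrvC is inactive.
No repressor is bound and FubK is active, so *dulQ* is transcribed.

ON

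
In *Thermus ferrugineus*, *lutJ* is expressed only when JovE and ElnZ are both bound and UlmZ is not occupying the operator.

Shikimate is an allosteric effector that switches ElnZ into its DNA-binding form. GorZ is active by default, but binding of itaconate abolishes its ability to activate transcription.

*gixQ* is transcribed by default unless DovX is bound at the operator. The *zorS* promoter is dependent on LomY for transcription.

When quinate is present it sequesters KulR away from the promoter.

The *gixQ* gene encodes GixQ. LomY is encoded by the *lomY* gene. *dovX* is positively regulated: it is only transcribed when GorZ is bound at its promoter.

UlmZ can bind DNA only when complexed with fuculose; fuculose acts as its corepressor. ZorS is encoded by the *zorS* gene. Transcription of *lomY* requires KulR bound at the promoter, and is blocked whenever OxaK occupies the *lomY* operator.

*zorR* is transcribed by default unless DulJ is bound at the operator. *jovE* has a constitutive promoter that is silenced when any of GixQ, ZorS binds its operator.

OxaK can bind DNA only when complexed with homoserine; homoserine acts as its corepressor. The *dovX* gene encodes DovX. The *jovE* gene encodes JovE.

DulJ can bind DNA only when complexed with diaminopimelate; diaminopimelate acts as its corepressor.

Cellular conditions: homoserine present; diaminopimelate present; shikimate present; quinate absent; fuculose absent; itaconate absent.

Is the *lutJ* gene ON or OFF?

ON

Itaconate is absent, so GorZ is active.
No repressor is bound and GorZ is active, so *dovX* is transcribed.
So DovX is produced and active.
With repressor DovX bound, *gixQ* is not transcribed.
So GixQ is not produced.
Quinate is absent, so KulR is active.
Homoserine is present, so OxaK is active.
With repressor OxaK bound, *lomY* is not transcribed.
So LomY is not produced.
Required activator LomY is absent, so *zorS* is not transcribed.
So ZorS is not produced.
With no repressor bound, *jovE* is transcribed.
So JovE is produced and active.
Fuculose is absent, so UlmZ is inactive.
Shikimate is present, so ElnZ is active.
No repressor is bound and JovE and ElnZ are active, so *lutJ* is transcribed.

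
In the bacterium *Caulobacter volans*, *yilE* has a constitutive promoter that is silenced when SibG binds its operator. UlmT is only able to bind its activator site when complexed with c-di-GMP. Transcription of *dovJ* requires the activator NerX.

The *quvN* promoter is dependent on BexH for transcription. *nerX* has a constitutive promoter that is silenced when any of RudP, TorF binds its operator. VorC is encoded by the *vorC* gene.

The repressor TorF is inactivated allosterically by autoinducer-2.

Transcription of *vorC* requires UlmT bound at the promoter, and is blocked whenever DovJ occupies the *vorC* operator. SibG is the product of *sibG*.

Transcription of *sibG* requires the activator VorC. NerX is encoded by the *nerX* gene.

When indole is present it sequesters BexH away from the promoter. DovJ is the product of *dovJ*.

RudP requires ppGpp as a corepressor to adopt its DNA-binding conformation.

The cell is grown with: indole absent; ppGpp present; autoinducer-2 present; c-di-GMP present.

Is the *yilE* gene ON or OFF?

ppGpp is present, so RudP is active.
Autoinducer-2 is present, so TorF is inactive.
With repressor RudP bound, *nerX* is not transcribed.
So NerX is not produced.
Required activator NerX is absent, so *dovJ* is not transcribed.
So DovJ is not produced.
c-di-GMP is present, so UlmT is active.
No repressor is bound and UlmT is active, so *vorC* is transcribed.
So VorC is produced and active.
No repressor is bound and VorC is active, so *sibG* is transcribed.
So SibG is produced and active.
With repressor SibG bound, *yilE* is not transcribed.

OFF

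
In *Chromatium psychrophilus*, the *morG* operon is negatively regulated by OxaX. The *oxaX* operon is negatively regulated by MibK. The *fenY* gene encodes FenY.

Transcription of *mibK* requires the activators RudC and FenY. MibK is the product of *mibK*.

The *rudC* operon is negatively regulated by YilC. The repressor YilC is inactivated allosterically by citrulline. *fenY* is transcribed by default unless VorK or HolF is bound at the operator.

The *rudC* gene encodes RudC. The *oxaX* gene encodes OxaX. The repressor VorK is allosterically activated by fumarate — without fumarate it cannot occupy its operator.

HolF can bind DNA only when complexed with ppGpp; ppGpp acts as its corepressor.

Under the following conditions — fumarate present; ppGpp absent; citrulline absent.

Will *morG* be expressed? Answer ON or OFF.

OFF

Citrulline is absent, so YilC is active.
With repressor YilC bound, *rudC* is not transcribed.
So RudC is not produced.
Fumarate is present, so VorK is active.
ppGpp is absent, so HolF is inactive.
With repressor VorK bound, *fenY* is not transcribed.
So FenY is not produced.
Required activator RudC is absent, so *mibK* is not transcribed.
So MibK is not produced.
With no repressor bound, *oxaX* is transcribed.
So OxaX is produced and active.
With repressor OxaX bound, *morG* is not transcribed.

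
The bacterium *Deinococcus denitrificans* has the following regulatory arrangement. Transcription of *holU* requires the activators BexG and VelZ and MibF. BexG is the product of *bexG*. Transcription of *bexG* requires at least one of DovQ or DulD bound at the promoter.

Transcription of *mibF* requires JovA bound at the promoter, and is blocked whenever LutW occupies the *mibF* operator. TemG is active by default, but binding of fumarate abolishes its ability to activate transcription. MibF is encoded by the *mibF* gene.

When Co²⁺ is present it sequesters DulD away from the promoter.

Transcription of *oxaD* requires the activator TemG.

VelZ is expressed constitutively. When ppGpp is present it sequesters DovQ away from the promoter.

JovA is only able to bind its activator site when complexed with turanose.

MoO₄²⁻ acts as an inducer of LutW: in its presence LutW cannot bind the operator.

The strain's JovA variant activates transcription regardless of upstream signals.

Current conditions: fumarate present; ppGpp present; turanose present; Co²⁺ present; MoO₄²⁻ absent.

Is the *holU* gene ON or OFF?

OFF

ppGpp is present, so DovQ is inactive.
Co²⁺ is present, so DulD is inactive.
No activator is available at the *bexG* promoter, so *bexG* is not transcribed.
So BexG is not produced.
VelZ is produced constitutively and is active.
JovA is constitutively active in this strain.
MoO₄²⁻ is absent, so LutW is active.
With repressor LutW bound, *mibF* is not transcribed.
So MibF is not produced.
Required activator BexG is absent, so *holU* is not transcribed.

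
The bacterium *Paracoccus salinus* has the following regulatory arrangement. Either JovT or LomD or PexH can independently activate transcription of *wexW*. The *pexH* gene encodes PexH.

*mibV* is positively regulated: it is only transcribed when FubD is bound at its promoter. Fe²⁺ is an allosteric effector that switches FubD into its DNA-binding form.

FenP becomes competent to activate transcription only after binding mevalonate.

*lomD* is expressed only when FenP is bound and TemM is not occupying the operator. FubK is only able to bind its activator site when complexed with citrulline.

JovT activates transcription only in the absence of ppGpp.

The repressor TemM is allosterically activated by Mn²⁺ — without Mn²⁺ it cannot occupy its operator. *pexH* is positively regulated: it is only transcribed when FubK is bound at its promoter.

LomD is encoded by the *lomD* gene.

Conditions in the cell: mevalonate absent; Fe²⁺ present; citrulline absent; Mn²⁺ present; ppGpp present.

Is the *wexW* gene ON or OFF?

ppGpp is present, so JovT is inactive.
Mevalonate is absent, so FenP is inactive.
Mn²⁺ is present, so TemM is active.
With repressor TemM bound, *lomD* is not transcribed.
So LomD is not produced.
Citrulline is absent, so FubK is inactive.
Required activator FubK is absent, so *pexH* is not transcribed.
So PexH is not produced.
No activator is available at the *wexW* promoter, so *wexW* is not transcribed.

OFF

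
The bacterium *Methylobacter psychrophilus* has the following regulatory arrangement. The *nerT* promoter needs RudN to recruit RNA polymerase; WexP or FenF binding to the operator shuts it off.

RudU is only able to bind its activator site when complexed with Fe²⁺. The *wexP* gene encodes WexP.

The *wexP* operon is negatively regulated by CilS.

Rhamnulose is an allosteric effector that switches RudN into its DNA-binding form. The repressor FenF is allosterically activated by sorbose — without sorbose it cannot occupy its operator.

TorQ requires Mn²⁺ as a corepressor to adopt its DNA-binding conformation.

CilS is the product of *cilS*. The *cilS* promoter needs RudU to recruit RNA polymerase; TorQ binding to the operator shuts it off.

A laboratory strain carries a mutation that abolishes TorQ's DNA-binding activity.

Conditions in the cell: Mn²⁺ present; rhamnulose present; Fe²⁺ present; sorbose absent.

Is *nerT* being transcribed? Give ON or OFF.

ON

TorQ is non-functional in this strain, so it has no effect.
Fe²⁺ is present, so RudU is active.
No repressor is bound and RudU is active, so *cilS* is transcribed.
So CilS is produced and active.
With repressor CilS bound, *wexP* is not transcribed.
So WexP is not produced.
Rhamnulose is present, so RudN is active.
Sorbose is absent, so FenF is inactive.
No repressor is bound and RudN is active, so *nerT* is transcribed.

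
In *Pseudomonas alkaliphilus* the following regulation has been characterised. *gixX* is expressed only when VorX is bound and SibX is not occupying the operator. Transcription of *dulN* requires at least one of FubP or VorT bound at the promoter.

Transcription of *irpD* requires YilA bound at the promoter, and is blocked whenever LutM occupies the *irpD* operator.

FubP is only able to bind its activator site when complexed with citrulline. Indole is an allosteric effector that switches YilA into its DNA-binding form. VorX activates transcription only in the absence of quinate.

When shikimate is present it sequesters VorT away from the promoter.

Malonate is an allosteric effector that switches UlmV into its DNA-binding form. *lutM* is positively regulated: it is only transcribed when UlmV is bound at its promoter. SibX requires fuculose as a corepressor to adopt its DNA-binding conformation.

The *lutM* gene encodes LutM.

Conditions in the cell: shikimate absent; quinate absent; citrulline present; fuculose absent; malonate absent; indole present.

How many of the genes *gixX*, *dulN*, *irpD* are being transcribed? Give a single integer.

3

Fuculose is absent, so SibX is inactive.
Quinate is absent, so VorX is active.
No repressor is bound and VorX is active, so *gixX* is transcribed.
→ *gixX* is ON.
Citrulline is present, so FubP is active.
Shikimate is absent, so VorT is active.
Activator FubP is present, so *dulN* is transcribed.
→ *dulN* is ON.
Indole is present, so YilA is active.
Malonate is absent, so UlmV is inactive.
Required activator UlmV is absent, so *lutM* is not transcribed.
So LutM is not produced.
No repressor is bound and YilA is active, so *irpD* is transcribed.
→ *irpD* is ON.
3 of the 3 genes are transcribed.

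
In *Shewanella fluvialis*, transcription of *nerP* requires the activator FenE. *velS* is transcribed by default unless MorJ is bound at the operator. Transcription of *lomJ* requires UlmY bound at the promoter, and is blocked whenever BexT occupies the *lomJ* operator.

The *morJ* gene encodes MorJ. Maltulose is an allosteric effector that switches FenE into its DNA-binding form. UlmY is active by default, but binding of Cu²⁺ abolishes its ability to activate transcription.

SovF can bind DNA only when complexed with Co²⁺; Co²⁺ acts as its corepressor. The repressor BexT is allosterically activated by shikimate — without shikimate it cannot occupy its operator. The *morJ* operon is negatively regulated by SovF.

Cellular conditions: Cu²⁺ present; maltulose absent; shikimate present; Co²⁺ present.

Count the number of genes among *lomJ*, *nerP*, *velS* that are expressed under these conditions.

Shikimate is present, so BexT is active.
Cu²⁺ is present, so UlmY is inactive.
With repressor BexT bound, *lomJ* is not transcribed.
→ *lomJ* is OFF.
Maltulose is absent, so FenE is inactive.
Required activator FenE is absent, so *nerP* is not transcribed.
→ *nerP* is OFF.
Co²⁺ is present, so SovF is active.
With repressor SovF bound, *morJ* is not transcribed.
So MorJ is not produced.
With no repressor bound, *velS* is transcribed.
→ *velS* is ON.
1 of the 3 genes is transcribed.

1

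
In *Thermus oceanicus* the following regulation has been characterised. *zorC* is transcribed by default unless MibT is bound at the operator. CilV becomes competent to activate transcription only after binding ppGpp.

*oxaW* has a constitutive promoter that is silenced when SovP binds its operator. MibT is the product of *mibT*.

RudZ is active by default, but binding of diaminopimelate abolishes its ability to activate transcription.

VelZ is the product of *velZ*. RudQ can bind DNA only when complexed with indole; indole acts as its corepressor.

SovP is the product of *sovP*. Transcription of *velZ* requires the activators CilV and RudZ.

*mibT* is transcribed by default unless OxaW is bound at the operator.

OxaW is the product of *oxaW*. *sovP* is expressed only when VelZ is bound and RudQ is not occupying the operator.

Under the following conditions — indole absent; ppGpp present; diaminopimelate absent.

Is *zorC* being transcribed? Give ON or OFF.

ppGpp is present, so CilV is active.
Diaminopimelate is absent, so RudZ is active.
No repressor is bound and CilV and RudZ are active, so *velZ* is transcribed.
So VelZ is produced and active.
Indole is absent, so RudQ is inactive.
No repressor is bound and VelZ is active, so *sovP* is transcribed.
So SovP is produced and active.
With repressor SovP bound, *oxaW* is not transcribed.
So OxaW is not produced.
With no repressor bound, *mibT* is transcribed.
So MibT is produced and active.
With repressor MibT bound, *zorC* is not transcribed.

OFF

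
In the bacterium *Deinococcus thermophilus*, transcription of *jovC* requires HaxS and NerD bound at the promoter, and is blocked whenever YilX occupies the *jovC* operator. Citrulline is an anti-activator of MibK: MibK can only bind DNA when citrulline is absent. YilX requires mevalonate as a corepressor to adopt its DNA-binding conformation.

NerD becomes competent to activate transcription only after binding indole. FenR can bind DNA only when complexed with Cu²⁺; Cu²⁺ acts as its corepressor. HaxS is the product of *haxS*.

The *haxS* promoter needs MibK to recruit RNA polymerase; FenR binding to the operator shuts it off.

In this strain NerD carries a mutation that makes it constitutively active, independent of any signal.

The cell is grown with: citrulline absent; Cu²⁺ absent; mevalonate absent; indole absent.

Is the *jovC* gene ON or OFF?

Mevalonate is absent, so YilX is inactive.
Cu²⁺ is absent, so FenR is inactive.
Citrulline is absent, so MibK is active.
No repressor is bound and MibK is active, so *haxS* is transcribed.
So HaxS is produced and active.
NerD is constitutively active in this strain.
No repressor is bound and HaxS and NerD are active, so *jovC* is transcribed.

ON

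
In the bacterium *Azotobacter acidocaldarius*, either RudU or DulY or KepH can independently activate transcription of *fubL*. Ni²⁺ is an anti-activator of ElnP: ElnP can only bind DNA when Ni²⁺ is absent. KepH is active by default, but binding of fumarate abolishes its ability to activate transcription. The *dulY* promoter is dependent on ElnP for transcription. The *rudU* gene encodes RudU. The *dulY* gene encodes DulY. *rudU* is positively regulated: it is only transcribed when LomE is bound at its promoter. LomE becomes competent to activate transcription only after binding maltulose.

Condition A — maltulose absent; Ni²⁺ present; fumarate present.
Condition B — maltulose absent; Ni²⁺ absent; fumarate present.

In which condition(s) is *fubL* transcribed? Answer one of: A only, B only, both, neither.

Condition A:
Maltulose is absent, so LomE is inactive.
Required activator LomE is absent, so *rudU* is not transcribed.
So RudU is not produced.
Ni²⁺ is present, so ElnP is inactive.
Required activator ElnP is absent, so *dulY* is not transcribed.
So DulY is not produced.
Fumarate is present, so KepH is inactive.
No activator is available at the *fubL* promoter, so *fubL* is not transcribed.
→ *fubL* is OFF in A.
Condition B:
Maltulose is absent, so LomE is inactive.
Required activator LomE is absent, so *rudU* is not transcribed.
So RudU is not produced.
Ni²⁺ is absent, so ElnP is active.
No repressor is bound and ElnP is active, so *dulY* is transcribed.
So DulY is produced and active.
Fumarate is present, so KepH is inactive.
Activator DulY is present, so *fubL* is transcribed.
→ *fubL* is ON in B.

B only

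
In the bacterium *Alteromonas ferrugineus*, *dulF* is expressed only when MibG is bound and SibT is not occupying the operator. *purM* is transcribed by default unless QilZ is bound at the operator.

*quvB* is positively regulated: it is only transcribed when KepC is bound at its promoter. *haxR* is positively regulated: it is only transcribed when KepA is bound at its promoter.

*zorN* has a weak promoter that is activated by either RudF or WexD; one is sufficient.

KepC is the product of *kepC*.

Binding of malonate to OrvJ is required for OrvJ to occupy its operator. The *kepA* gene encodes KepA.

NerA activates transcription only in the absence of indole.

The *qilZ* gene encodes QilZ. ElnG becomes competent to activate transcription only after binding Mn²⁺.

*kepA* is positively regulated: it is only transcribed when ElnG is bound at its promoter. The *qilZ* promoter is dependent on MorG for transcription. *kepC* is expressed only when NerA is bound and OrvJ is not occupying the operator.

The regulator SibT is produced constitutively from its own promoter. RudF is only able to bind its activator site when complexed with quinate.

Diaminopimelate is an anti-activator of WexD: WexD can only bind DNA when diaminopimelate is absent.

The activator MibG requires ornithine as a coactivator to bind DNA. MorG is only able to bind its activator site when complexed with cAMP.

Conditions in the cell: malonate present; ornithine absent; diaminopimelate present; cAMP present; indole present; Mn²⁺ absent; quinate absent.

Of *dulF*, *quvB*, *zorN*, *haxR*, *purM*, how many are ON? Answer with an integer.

SibT is produced constitutively and is active.
Ornithine is absent, so MibG is inactive.
With repressor SibT bound, *dulF* is not transcribed.
→ *dulF* is OFF.
Indole is present, so NerA is inactive.
Malonate is present, so OrvJ is active.
With repressor OrvJ bound, *kepC* is not transcribed.
So KepC is not produced.
Required activator KepC is absent, so *quvB* is not transcribed.
→ *quvB* is OFF.
Quinate is absent, so RudF is inactive.
Diaminopimelate is present, so WexD is inactive.
No activator is available at the *zorN* promoter, so *zorN* is not transcribed.
→ *zorN* is OFF.
Mn²⁺ is absent, so ElnG is inactive.
Required activator ElnG is absent, so *kepA* is not transcribed.
So KepA is not produced.
Required activator KepA is absent, so *haxR* is not transcribed.
→ *haxR* is OFF.
cAMP is present, so MorG is active.
No repressor is bound and MorG is active, so *qilZ* is transcribed.
So QilZ is produced and active.
With repressor QilZ bound, *purM* is not transcribed.
→ *purM* is OFF.
0 of the 5 genes are transcribed.

0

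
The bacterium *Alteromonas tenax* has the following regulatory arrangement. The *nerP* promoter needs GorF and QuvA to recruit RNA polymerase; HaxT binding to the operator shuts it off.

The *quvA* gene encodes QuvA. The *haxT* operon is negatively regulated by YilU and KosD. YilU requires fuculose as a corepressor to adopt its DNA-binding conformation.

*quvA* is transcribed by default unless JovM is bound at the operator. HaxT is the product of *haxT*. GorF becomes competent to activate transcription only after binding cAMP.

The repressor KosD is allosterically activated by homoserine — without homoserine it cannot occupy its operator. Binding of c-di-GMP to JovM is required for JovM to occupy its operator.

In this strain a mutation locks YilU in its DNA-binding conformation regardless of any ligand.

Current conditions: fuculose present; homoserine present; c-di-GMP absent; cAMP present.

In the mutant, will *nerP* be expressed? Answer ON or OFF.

YilU is constitutively active in this strain.
Homoserine is present, so KosD is active.
With repressor YilU bound, *haxT* is not transcribed.
So HaxT is not produced.
cAMP is present, so GorF is active.
c-di-GMP is absent, so JovM is inactive.
With no repressor bound, *quvA* is transcribed.
So QuvA is produced and active.
No repressor is bound and GorF and QuvA are active, so *nerP* is transcribed.

ON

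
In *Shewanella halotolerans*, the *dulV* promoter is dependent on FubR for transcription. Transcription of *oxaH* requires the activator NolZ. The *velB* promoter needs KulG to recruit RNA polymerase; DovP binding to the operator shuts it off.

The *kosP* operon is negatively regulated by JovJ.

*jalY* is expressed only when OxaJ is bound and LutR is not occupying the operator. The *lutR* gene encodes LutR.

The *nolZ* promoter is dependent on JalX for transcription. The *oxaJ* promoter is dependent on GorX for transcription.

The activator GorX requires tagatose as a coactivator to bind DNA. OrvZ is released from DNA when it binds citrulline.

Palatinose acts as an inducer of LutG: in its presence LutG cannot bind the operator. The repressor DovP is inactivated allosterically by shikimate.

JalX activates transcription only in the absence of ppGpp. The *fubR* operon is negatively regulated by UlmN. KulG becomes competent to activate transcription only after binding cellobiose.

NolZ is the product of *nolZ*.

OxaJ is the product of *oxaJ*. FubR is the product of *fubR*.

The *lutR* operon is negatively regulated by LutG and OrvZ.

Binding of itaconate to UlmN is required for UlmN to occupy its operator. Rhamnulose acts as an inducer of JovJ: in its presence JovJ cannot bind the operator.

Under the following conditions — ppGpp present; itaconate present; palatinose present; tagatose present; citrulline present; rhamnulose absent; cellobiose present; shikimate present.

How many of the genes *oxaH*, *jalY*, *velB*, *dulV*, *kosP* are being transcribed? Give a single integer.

ppGpp is present, so JalX is inactive.
Required activator JalX is absent, so *nolZ* is not transcribed.
So NolZ is not produced.
Required activator NolZ is absent, so *oxaH* is not transcribed.
→ *oxaH* is OFF.
Tagatose is present, so GorX is active.
No repressor is bound and GorX is active, so *oxaJ* is transcribed.
So OxaJ is produced and active.
Palatinose is present, so LutG is inactive.
Citrulline is present, so OrvZ is inactive.
With no repressor bound, *lutR* is transcribed.
So LutR is produced and active.
With repressor LutR bound, *jalY* is not transcribed.
→ *jalY* is OFF.
Cellobiose is present, so KulG is active.
Shikimate is present, so DovP is inactive.
No repressor is bound and KulG is active, so *velB* is transcribed.
→ *velB* is ON.
Itaconate is present, so UlmN is active.
With repressor UlmN bound, *fubR* is not transcribed.
So FubR is not produced.
Required activator FubR is absent, so *dulV* is not transcribed.
→ *dulV* is OFF.
Rhamnulose is absent, so JovJ is active.
With repressor JovJ bound, *kosP* is not transcribed.
→ *kosP* is OFF.
1 of the 5 genes is transcribed.

1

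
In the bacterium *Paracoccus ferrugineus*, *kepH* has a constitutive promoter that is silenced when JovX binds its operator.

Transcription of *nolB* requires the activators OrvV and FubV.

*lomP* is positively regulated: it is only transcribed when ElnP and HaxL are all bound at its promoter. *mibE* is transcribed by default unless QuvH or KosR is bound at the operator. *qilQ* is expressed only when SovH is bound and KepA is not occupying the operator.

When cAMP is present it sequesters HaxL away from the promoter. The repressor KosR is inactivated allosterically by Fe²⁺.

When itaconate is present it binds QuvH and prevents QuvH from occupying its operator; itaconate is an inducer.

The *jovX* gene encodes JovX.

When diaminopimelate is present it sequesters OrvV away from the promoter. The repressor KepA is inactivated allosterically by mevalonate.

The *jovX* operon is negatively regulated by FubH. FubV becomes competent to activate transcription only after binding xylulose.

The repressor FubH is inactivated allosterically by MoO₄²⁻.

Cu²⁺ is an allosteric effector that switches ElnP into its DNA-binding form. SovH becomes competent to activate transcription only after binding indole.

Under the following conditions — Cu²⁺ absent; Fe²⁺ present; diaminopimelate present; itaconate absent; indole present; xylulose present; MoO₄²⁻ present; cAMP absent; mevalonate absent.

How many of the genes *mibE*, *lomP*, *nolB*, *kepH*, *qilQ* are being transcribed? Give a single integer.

0

Itaconate is absent, so QuvH is active.
Fe²⁺ is present, so KosR is inactive.
With repressor QuvH bound, *mibE* is not transcribed.
→ *mibE* is OFF.
Cu²⁺ is absent, so ElnP is inactive.
cAMP is absent, so HaxL is active.
Required activator ElnP is absent, so *lomP* is not transcribed.
→ *lomP* is OFF.
Diaminopimelate is present, so OrvV is inactive.
Xylulose is present, so FubV is active.
Required activator OrvV is absent, so *nolB* is not transcribed.
→ *nolB* is OFF.
MoO₄²⁻ is present, so FubH is inactive.
With no repressor bound, *jovX* is transcribed.
So JovX is produced and active.
With repressor JovX bound, *kepH* is not transcribed.
→ *kepH* is OFF.
Indole is present, so SovH is active.
Mevalonate is absent, so KepA is active.
With repressor KepA bound, *qilQ* is not transcribed.
→ *qilQ* is OFF.
0 of the 5 genes are transcribed.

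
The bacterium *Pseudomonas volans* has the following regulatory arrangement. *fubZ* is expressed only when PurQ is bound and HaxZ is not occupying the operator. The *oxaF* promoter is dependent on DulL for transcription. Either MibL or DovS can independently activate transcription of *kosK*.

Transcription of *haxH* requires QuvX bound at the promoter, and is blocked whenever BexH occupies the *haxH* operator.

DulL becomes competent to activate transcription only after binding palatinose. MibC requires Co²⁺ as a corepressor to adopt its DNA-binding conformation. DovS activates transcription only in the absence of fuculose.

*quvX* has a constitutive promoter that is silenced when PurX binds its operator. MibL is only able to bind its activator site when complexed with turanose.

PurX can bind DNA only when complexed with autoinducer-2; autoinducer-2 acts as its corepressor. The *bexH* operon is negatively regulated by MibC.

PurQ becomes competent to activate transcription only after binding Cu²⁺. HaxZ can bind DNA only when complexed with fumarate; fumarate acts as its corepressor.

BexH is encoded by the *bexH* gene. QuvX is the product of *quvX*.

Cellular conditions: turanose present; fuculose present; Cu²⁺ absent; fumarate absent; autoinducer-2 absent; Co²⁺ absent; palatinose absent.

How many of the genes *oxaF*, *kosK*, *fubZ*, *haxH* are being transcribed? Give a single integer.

1

Palatinose is absent, so DulL is inactive.
Required activator DulL is absent, so *oxaF* is not transcribed.
→ *oxaF* is OFF.
Turanose is present, so MibL is active.
Fuculose is present, so DovS is inactive.
Activator MibL is present, so *kosK* is transcribed.
→ *kosK* is ON.
Fumarate is absent, so HaxZ is inactive.
Cu²⁺ is absent, so PurQ is inactive.
Required activator PurQ is absent, so *fubZ* is not transcribed.
→ *fubZ* is OFF.
Autoinducer-2 is absent, so PurX is inactive.
With no repressor bound, *quvX* is transcribed.
So QuvX is produced and active.
Co²⁺ is absent, so MibC is inactive.
With no repressor bound, *bexH* is transcribed.
So BexH is produced and active.
With repressor BexH bound, *haxH* is not transcribed.
→ *haxH* is OFF.
1 of the 4 genes is transcribed.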